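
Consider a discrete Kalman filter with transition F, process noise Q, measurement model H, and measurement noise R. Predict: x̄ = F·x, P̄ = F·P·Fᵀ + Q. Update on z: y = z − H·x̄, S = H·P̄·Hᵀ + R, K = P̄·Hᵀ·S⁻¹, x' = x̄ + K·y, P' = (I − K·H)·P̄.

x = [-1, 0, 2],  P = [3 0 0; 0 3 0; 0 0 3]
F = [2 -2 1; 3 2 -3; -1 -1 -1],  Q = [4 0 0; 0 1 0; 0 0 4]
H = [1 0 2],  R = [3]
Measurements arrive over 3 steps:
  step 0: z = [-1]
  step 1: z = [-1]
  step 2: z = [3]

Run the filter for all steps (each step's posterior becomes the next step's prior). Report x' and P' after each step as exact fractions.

step 0: x̄ = F·x = [0, -9, -1]
step 0: P̄ = F·P·Fᵀ + Q = [31 -3 -3; -3 67 -6; -3 -6 13]
step 0: y = z − H·x̄ = [1]
step 0: S = H·P̄·Hᵀ + R = [74]
step 0: K = P̄·Hᵀ·S⁻¹ = [25/74; -15/74; 23/74]
step 0: x' = x̄ + K·y = [25/74, -681/74, -51/74]
step 0: P' = (I − K·H)·P̄ = [1669/74 153/74 -797/74; 153/74 4733/74 -99/74; -797/74 -99/74 433/74]
step 1: x̄ = F·x = [1361/74, -567/37, 707/74]
step 1: P̄ = F·P·Fᵀ + Q = [22321/74 -4462/37 7987/74; -4462/37 27647/37 -7019/37; 7987/74 -7019/37 5645/74]
step 1: y = z − H·x̄ = [-77/2]
step 1: S = H·P̄·Hᵀ + R = [2083/2]
step 1: K = P̄·Hᵀ·S⁻¹ = [1035/2083; -1000/2083; 521/2083]
step 1: x' = x̄ + K·y = [-56876/77071, 243439/77071, -5824/77071]
step 1: P' = (I − K·H)·P̄ = [3429659/77071 9853154/77071 -1657387/77071; 9853154/77071 39088701/77071 -4982077/77071; -1657387/77071 -4982077/77071 857609/77071]
step 2: x̄ = F·x = [-606454/77071, 333722/77071, -180739/77071]
step 2: P̄ = F·P·Fᵀ + Q = [105712861/77071 -192940440/77071 70450559/77071; -192940440/77071 402873025/77071 -140141399/77071; 70450559/77071 -140141399/77071 50111633/77071]
step 2: y = z − H·x̄ = [1199145/77071]
step 2: S = H·P̄·Hᵀ + R = [588192842/77071]
step 2: K = P̄·Hᵀ·S⁻¹ = [246613979/588192842; -236611619/294096421; 170673825/588192842]
step 2: x' = x̄ + K·y = [-791296103/588192842, -2407976983/294096421, 1276138597/588192842]
step 2: P' = (I − K·H)·P̄ = [17660254951/588192842 20872182391/294096421 -8460206507/588192842; 20872182391/294096421 84511661693/294096421 -10791008624/294096421; -8460206507/588192842 -10791008624/294096421 4486113991/588192842]

step 0: x' = [25/74, -681/74, -51/74], P' = [1669/74 153/74 -797/74; 153/74 4733/74 -99/74; -797/74 -99/74 433/74]
step 1: x' = [-56876/77071, 243439/77071, -5824/77071], P' = [3429659/77071 9853154/77071 -1657387/77071; 9853154/77071 39088701/77071 -4982077/77071; -1657387/77071 -4982077/77071 857609/77071]
step 2: x' = [-791296103/588192842, -2407976983/294096421, 1276138597/588192842], P' = [17660254951/588192842 20872182391/294096421 -8460206507/588192842; 20872182391/294096421 84511661693/294096421 -10791008624/294096421; -8460206507/588192842 -10791008624/294096421 4486113991/588192842]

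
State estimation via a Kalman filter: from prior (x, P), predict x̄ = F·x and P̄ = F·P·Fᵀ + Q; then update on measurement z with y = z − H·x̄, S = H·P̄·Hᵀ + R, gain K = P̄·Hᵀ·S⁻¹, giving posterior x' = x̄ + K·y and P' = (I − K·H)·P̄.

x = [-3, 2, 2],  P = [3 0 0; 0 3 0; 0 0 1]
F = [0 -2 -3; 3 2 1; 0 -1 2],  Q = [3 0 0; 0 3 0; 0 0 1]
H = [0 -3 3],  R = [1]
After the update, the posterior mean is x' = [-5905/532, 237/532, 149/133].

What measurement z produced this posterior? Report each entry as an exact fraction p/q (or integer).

x̄ = F·x = [-10, -3, 2]
P̄ = F·P·Fᵀ + Q = [24 -15 0; -15 43 -4; 0 -4 8]
S = H·P̄·Hᵀ + R = [532]
K = P̄·Hᵀ·S⁻¹ = [45/532; -141/532; 9/133]
x' − x̄ = [-585/532, 1833/532, -117/133] = K·y
y = (KᵀK)⁻¹·Kᵀ·(x' − x̄) = [-13]
z = y + H·x̄ = [-13] + [15] = [2]

z = [2]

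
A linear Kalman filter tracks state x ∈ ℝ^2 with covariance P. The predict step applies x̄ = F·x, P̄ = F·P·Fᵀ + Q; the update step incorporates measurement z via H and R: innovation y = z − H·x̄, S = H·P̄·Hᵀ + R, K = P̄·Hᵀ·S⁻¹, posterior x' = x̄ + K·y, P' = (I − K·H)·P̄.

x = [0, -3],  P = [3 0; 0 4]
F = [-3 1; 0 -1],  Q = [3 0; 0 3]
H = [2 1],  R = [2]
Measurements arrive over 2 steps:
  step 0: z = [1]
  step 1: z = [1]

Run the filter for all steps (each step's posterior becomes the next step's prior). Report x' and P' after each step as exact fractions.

step 0: x̄ = F·x = [-3, 3]
step 0: P̄ = F·P·Fᵀ + Q = [34 -4; -4 7]
step 0: y = z − H·x̄ = [4]
step 0: S = H·P̄·Hᵀ + R = [129]
step 0: K = P̄·Hᵀ·S⁻¹ = [64/129; -1/129]
step 0: x' = x̄ + K·y = [-131/129, 383/129]
step 0: P' = (I − K·H)·P̄ = [290/129 -452/129; -452/129 902/129]
step 1: x̄ = F·x = [776/129, -383/129]
step 1: P̄ = F·P·Fᵀ + Q = [6611/129 -2258/129; -2258/129 1289/129]
step 1: y = z − H·x̄ = [-1040/129]
step 1: S = H·P̄·Hᵀ + R = [18959/129]
step 1: K = P̄·Hᵀ·S⁻¹ = [10964/18959; -3227/18959]
step 1: x' = x̄ + K·y = [25656/18959, -30273/18959]
step 1: P' = (I − K·H)·P̄ = [39757/18959 -57586/18959; -57586/18959 108718/18959]

step 0: x' = [-131/129, 383/129], P' = [290/129 -452/129; -452/129 902/129]
step 1: x' = [25656/18959, -30273/18959], P' = [39757/18959 -57586/18959; -57586/18959 108718/18959]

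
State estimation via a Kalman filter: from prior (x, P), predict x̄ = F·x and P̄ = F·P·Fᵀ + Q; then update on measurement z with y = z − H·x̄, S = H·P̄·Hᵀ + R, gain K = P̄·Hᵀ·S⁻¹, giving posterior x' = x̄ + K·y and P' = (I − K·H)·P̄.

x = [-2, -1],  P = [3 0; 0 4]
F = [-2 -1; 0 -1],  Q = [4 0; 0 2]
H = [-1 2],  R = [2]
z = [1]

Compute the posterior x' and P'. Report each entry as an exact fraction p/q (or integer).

x' = [17/5, 31/15]
P' = [76/5 36/5; 36/5 58/15]

x̄ = F·x = [5, 1]
P̄ = F·P·Fᵀ + Q = [20 4; 4 6]
y = z − H·x̄ = [4]
S = H·P̄·Hᵀ + R = [30]
K = P̄·Hᵀ·S⁻¹ = [-2/5; 4/15]
x' = x̄ + K·y = [17/5, 31/15]
P' = (I − K·H)·P̄ = [76/5 36/5; 36/5 58/15]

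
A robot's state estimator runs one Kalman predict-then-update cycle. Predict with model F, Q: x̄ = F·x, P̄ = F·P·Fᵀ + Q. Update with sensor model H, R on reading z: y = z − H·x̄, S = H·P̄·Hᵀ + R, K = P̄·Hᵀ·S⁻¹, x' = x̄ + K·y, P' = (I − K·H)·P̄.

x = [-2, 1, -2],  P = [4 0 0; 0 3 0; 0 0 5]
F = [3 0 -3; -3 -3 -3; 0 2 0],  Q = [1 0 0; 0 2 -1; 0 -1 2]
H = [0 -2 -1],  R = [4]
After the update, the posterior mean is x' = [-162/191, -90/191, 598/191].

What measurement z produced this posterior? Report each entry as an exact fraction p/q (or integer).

x̄ = F·x = [0, 9, 2]
P̄ = F·P·Fᵀ + Q = [82 9 0; 9 110 -19; 0 -19 14]
S = H·P̄·Hᵀ + R = [382]
K = P̄·Hᵀ·S⁻¹ = [-9/191; -201/382; 12/191]
x' − x̄ = [-162/191, -1809/191, 216/191] = K·y
y = (KᵀK)⁻¹·Kᵀ·(x' − x̄) = [18]
z = y + H·x̄ = [18] + [-20] = [-2]

z = [-2]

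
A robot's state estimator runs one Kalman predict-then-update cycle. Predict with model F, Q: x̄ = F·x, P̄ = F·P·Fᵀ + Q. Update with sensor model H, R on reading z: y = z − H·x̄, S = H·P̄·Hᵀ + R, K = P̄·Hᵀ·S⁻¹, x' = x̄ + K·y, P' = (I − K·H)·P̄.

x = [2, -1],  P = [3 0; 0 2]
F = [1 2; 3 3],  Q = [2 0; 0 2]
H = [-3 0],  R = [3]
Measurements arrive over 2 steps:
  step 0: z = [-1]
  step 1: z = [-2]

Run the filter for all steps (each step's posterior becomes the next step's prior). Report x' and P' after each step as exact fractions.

step 0: x' = [13/40, 141/40], P' = [13/40 21/40; 21/40 557/40]
step 1: x' = [1021/1451, 11949/7255], P' = [481/1451 714/1451; 714/1451 57656/7255]

step 0: x̄ = F·x = [0, 3]
step 0: P̄ = F·P·Fᵀ + Q = [13 21; 21 47]
step 0: y = z − H·x̄ = [-1]
step 0: S = H·P̄·Hᵀ + R = [120]
step 0: K = P̄·Hᵀ·S⁻¹ = [-13/40; -21/40]
step 0: x' = x̄ + K·y = [13/40, 141/40]
step 0: P' = (I − K·H)·P̄ = [13/40 21/40; 21/40 557/40]
step 1: x̄ = F·x = [59/8, 231/20]
step 1: P̄ = F·P·Fᵀ + Q = [481/8 357/4; 357/4 1397/10]
step 1: y = z − H·x̄ = [161/8]
step 1: S = H·P̄·Hᵀ + R = [4353/8]
step 1: K = P̄·Hᵀ·S⁻¹ = [-481/1451; -714/1451]
step 1: x' = x̄ + K·y = [1021/1451, 11949/7255]
step 1: P' = (I − K·H)·P̄ = [481/1451 714/1451; 714/1451 57656/7255]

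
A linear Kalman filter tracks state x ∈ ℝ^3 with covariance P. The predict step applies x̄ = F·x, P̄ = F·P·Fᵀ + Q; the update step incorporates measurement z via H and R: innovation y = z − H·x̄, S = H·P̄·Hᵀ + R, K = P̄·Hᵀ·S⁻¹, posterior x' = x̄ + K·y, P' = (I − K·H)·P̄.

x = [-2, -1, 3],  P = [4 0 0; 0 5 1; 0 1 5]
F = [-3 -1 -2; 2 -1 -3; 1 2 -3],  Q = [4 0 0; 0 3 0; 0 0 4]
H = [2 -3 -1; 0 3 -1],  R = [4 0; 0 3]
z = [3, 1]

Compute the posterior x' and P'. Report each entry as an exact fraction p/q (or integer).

x̄ = F·x = [1, -12, -13]
P̄ = F·P·Fᵀ + Q = [69 16 7; 16 75 40; 7 40 61]
y = z − H·x̄ = [-48, 24]
S = H·P̄·Hᵀ + R = [1036 -532; -532 499]
K = P̄·Hᵀ·S⁻¹ = [63229/233940 3094/8355; -5949/77980 806/2785; -3463/15596 -66/557]
x' = x̄ + K·y = [-60157/19495, -27144/19495, -20219/3899]
P' = (I − K·H)·P̄ = [7341941/233940 816159/77980 472369/15596; 816159/77980 287303/77980 158841/15596; 472369/15596 158841/15596 482067/15596]

x' = [-60157/19495, -27144/19495, -20219/3899]
P' = [7341941/233940 816159/77980 472369/15596; 816159/77980 287303/77980 158841/15596; 472369/15596 158841/15596 482067/15596]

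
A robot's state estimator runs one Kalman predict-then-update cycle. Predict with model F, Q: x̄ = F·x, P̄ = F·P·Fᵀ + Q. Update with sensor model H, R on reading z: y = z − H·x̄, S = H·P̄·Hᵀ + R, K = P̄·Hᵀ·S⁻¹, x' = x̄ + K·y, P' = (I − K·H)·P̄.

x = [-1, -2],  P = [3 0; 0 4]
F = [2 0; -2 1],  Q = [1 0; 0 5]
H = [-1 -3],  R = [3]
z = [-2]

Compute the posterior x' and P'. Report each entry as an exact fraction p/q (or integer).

x̄ = F·x = [-2, 0]
P̄ = F·P·Fᵀ + Q = [13 -12; -12 21]
y = z − H·x̄ = [-4]
S = H·P̄·Hᵀ + R = [133]
K = P̄·Hᵀ·S⁻¹ = [23/133; -51/133]
x' = x̄ + K·y = [-358/133, 204/133]
P' = (I − K·H)·P̄ = [1200/133 -423/133; -423/133 192/133]

x' = [-358/133, 204/133]
P' = [1200/133 -423/133; -423/133 192/133]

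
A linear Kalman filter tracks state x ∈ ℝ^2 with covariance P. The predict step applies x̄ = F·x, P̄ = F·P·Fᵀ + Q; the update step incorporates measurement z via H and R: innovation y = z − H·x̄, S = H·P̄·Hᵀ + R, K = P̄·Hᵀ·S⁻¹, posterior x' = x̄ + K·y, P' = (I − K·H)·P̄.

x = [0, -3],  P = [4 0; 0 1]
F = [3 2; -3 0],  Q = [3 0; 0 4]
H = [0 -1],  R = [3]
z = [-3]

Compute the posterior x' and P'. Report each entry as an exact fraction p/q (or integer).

x̄ = F·x = [-6, 0]
P̄ = F·P·Fᵀ + Q = [43 -36; -36 40]
y = z − H·x̄ = [-3]
S = H·P̄·Hᵀ + R = [43]
K = P̄·Hᵀ·S⁻¹ = [36/43; -40/43]
x' = x̄ + K·y = [-366/43, 120/43]
P' = (I − K·H)·P̄ = [553/43 -108/43; -108/43 120/43]

x' = [-366/43, 120/43]
P' = [553/43 -108/43; -108/43 120/43]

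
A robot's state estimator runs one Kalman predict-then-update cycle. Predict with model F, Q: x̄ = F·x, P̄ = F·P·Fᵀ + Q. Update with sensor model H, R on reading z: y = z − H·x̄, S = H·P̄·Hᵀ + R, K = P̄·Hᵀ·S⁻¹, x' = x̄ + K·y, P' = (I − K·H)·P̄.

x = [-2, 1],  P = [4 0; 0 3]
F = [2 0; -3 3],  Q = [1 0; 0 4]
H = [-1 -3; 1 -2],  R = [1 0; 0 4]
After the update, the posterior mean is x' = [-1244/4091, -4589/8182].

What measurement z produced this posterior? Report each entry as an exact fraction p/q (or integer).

x̄ = F·x = [-4, 9]
P̄ = F·P·Fᵀ + Q = [17 -24; -24 67]
S = H·P̄·Hᵀ + R = [477 409; 409 385]
K = P̄·Hᵀ·S⁻¹ = [-2705/8182 4255/8182; -3523/16364 -2973/16364]
x' − x̄ = [15120/4091, -78227/8182] = K·y
y = (KᵀK)⁻¹·Kᵀ·(x' − x̄) = [25, 23]
z = y + H·x̄ = [25, 23] + [-23, -22] = [2, 1]

z = [2, 1]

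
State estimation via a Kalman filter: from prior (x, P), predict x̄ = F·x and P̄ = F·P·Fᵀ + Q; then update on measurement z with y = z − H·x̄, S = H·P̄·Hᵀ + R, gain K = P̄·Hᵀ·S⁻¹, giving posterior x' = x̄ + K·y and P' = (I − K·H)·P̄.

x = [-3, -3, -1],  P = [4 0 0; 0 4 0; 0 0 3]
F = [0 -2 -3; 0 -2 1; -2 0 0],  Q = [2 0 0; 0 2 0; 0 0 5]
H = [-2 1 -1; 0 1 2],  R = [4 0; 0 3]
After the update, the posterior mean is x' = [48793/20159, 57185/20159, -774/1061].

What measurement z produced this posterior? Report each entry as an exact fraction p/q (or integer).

z = [-1, 1]

x̄ = F·x = [9, 5, 6]
P̄ = F·P·Fᵀ + Q = [45 7 0; 7 21 0; 0 0 21]
S = H·P̄·Hᵀ + R = [198 -35; -35 108]
K = P̄·Hᵀ·S⁻¹ = [-8719/20159 -1519/20159; 1491/20159 4403/20159; -42/1061 399/1061]
x' − x̄ = [-132638/20159, -43610/20159, -7140/1061] = K·y
y = (KᵀK)⁻¹·Kᵀ·(x' − x̄) = [18, -16]
z = y + H·x̄ = [18, -16] + [-19, 17] = [-1, 1]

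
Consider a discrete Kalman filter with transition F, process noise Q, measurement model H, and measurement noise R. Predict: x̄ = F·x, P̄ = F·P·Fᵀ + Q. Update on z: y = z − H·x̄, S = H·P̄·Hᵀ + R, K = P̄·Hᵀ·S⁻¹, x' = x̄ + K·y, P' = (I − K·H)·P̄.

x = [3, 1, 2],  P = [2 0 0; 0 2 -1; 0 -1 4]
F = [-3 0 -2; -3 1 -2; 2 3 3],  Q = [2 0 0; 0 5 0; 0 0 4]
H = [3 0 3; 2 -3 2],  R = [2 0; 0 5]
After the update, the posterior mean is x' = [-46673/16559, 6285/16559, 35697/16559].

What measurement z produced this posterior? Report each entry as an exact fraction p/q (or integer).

z = [-2, -3]

x̄ = F·x = [-13, -12, 15]
P̄ = F·P·Fᵀ + Q = [36 36 -30; 36 45 -27; -30 -27 48]
S = H·P̄·Hᵀ + R = [218 63; 63 398]
K = P̄·Hᵀ·S⁻¹ = [13212/82795 -22062/82795; 18117/82795 -27207/82795; 14121/82795 22104/82795]
x' − x̄ = [168594/16559, 204993/16559, -212688/16559] = K·y
y = (KᵀK)⁻¹·Kᵀ·(x' − x̄) = [-8, -43]
z = y + H·x̄ = [-8, -43] + [6, 40] = [-2, -3]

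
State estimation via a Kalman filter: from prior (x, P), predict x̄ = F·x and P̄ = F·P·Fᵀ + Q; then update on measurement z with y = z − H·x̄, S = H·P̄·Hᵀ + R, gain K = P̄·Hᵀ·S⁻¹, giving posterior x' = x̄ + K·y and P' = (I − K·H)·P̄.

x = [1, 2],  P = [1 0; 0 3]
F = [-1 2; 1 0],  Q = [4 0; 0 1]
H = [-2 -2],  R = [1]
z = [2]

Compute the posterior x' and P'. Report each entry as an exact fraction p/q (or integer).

x̄ = F·x = [3, 1]
P̄ = F·P·Fᵀ + Q = [17 -1; -1 2]
y = z − H·x̄ = [10]
S = H·P̄·Hᵀ + R = [69]
K = P̄·Hᵀ·S⁻¹ = [-32/69; -2/69]
x' = x̄ + K·y = [-113/69, 49/69]
P' = (I − K·H)·P̄ = [149/69 -133/69; -133/69 134/69]

x' = [-113/69, 49/69]
P' = [149/69 -133/69; -133/69 134/69]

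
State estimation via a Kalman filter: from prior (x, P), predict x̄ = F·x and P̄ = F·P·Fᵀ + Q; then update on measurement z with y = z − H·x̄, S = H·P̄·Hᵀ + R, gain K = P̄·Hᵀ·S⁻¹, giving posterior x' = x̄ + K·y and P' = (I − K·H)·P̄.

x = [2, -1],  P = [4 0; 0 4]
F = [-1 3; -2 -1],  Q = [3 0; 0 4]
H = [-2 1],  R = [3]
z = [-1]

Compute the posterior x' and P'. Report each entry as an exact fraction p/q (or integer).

x̄ = F·x = [-5, -3]
P̄ = F·P·Fᵀ + Q = [43 -4; -4 24]
y = z − H·x̄ = [-8]
S = H·P̄·Hᵀ + R = [215]
K = P̄·Hᵀ·S⁻¹ = [-18/43; 32/215]
x' = x̄ + K·y = [-71/43, -901/215]
P' = (I − K·H)·P̄ = [229/43 404/43; 404/43 4136/215]

x' = [-71/43, -901/215]
P' = [229/43 404/43; 404/43 4136/215]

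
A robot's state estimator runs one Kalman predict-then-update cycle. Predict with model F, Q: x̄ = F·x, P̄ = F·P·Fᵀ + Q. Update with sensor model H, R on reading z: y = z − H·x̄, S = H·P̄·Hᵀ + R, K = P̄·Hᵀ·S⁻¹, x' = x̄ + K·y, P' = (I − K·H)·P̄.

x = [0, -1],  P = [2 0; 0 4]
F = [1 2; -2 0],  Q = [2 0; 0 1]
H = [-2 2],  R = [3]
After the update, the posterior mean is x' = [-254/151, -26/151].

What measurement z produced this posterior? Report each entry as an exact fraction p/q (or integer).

z = [3]

x̄ = F·x = [-2, 0]
P̄ = F·P·Fᵀ + Q = [20 -4; -4 9]
S = H·P̄·Hᵀ + R = [151]
K = P̄·Hᵀ·S⁻¹ = [-48/151; 26/151]
x' − x̄ = [48/151, -26/151] = K·y
y = (KᵀK)⁻¹·Kᵀ·(x' − x̄) = [-1]
z = y + H·x̄ = [-1] + [4] = [3]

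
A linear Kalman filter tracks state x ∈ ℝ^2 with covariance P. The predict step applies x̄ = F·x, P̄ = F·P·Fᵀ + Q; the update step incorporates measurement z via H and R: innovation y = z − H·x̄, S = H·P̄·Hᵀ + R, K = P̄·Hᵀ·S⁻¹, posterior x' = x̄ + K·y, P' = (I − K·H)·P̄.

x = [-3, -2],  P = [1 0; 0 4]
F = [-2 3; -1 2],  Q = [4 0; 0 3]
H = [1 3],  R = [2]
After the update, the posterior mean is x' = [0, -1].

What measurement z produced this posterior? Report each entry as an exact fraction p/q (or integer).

z = [-3]

x̄ = F·x = [0, -1]
P̄ = F·P·Fᵀ + Q = [44 26; 26 20]
S = H·P̄·Hᵀ + R = [382]
K = P̄·Hᵀ·S⁻¹ = [61/191; 43/191]
x' − x̄ = [0, 0] = K·y
y = (KᵀK)⁻¹·Kᵀ·(x' − x̄) = [0]
z = y + H·x̄ = [0] + [-3] = [-3]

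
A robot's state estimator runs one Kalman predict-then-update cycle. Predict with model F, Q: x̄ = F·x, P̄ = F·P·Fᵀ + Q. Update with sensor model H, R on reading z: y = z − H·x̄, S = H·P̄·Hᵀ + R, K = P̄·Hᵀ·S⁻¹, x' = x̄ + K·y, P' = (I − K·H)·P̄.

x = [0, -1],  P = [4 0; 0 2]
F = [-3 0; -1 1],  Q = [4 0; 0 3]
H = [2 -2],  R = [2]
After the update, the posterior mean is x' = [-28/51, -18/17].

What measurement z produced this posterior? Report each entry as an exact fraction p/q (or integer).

x̄ = F·x = [0, -1]
P̄ = F·P·Fᵀ + Q = [40 12; 12 9]
S = H·P̄·Hᵀ + R = [102]
K = P̄·Hᵀ·S⁻¹ = [28/51; 1/17]
x' − x̄ = [-28/51, -1/17] = K·y
y = (KᵀK)⁻¹·Kᵀ·(x' − x̄) = [-1]
z = y + H·x̄ = [-1] + [2] = [1]

z = [1]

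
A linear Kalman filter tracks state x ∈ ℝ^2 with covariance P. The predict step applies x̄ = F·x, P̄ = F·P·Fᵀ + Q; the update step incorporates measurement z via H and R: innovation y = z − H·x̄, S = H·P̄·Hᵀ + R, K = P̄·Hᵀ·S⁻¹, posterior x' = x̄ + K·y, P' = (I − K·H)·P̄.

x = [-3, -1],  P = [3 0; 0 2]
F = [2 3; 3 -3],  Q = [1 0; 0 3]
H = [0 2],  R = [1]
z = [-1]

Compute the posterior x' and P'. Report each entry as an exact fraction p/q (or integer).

x̄ = F·x = [-9, -6]
P̄ = F·P·Fᵀ + Q = [31 0; 0 48]
y = z − H·x̄ = [11]
S = H·P̄·Hᵀ + R = [193]
K = P̄·Hᵀ·S⁻¹ = [0; 96/193]
x' = x̄ + K·y = [-9, -102/193]
P' = (I − K·H)·P̄ = [31 0; 0 48/193]

x' = [-9, -102/193]
P' = [31 0; 0 48/193]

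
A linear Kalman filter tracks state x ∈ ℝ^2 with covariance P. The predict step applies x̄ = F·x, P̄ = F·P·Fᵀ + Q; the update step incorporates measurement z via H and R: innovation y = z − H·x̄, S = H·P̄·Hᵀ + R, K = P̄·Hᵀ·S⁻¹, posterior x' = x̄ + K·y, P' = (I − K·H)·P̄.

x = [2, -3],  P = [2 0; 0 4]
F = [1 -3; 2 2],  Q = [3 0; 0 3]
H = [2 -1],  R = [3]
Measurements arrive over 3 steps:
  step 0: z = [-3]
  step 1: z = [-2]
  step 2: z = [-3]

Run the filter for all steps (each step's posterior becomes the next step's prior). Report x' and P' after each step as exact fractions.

step 0: x̄ = F·x = [11, -2]
step 0: P̄ = F·P·Fᵀ + Q = [41 -20; -20 27]
step 0: y = z − H·x̄ = [-27]
step 0: S = H·P̄·Hᵀ + R = [274]
step 0: K = P̄·Hᵀ·S⁻¹ = [51/137; -67/274]
step 0: x' = x̄ + K·y = [130/137, 1261/274]
step 0: P' = (I − K·H)·P̄ = [415/137 677/137; 677/137 2909/274]
step 1: x̄ = F·x = [-3523/274, 1521/137]
step 1: P̄ = F·P·Fᵀ + Q = [19709/274 -10605/137; -10605/137 13305/137]
step 1: y = z − H·x̄ = [4770/137]
step 1: S = H·P̄·Hᵀ + R = [95554/137]
step 1: K = P̄·Hᵀ·S⁻¹ = [15157/47777; -34515/95554]
step 1: x' = x̄ + K·y = [-173143/95554, -70434/47777]
step 1: P' = (I − K·H)·P̄ = [165681/95554 120210/47777; 120210/47777 584385/95554]
step 2: x̄ = F·x = [249461/95554, -314011/47777]
step 2: P̄ = F·P·Fᵀ + Q = [2134644/47777 -2068314/47777; -2068314/47777 2605143/47777]
step 2: y = z − H·x̄ = [-706803/47777]
step 2: S = H·P̄·Hᵀ + R = [19560306/47777]
step 2: K = P̄·Hᵀ·S⁻¹ = [1056267/3260051; -2247257/6520102]
step 2: x' = x̄ + K·y = [-14230483/6520102, -9607463/6520102]
step 2: P' = (I − K·H)·P̄ = [5543430/3260051 7918059/3260051; 7918059/3260051 38414007/6520102]

step 0: x' = [130/137, 1261/274], P' = [415/137 677/137; 677/137 2909/274]
step 1: x' = [-173143/95554, -70434/47777], P' = [165681/95554 120210/47777; 120210/47777 584385/95554]
step 2: x' = [-14230483/6520102, -9607463/6520102], P' = [5543430/3260051 7918059/3260051; 7918059/3260051 38414007/6520102]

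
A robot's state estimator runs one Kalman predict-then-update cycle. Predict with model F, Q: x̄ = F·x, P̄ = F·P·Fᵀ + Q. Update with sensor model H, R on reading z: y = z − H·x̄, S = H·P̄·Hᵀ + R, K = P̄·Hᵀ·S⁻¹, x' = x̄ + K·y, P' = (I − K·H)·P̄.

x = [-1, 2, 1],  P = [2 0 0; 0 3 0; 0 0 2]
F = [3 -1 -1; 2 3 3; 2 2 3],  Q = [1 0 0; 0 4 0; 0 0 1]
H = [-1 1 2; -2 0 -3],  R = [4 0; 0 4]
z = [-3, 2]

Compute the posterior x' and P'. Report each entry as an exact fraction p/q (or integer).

x' = [28/1483, -94943/93429, -71458/93429]
P' = [2067/1483 1883/1483 -770/1483; 1883/1483 367553/93429 -69590/93429; -770/1483 -69590/93429 47576/93429]

x̄ = F·x = [-6, 7, 5]
P̄ = F·P·Fᵀ + Q = [24 -3 0; -3 57 44; 0 44 39]
y = z − H·x̄ = [-26, 5]
S = H·P̄·Hᵀ + R = [423 -312; -312 451]
K = P̄·Hᵀ·S⁻¹ = [-431/1483 -456/1483; 27436/93429 -2374/31143; 18518/93429 -3809/31143]
x' = x̄ + K·y = [28/1483, -94943/93429, -71458/93429]
P' = (I − K·H)·P̄ = [2067/1483 1883/1483 -770/1483; 1883/1483 367553/93429 -69590/93429; -770/1483 -69590/93429 47576/93429]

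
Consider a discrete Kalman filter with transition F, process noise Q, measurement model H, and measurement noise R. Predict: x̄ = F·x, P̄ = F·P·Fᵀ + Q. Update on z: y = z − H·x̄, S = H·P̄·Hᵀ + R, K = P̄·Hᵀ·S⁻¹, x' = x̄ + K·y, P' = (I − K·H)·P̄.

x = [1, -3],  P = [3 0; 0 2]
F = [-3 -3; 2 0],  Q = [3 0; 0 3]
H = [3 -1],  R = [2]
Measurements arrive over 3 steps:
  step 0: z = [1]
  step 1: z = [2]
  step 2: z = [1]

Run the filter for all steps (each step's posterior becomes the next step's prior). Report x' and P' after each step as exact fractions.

step 0: x' = [912/557, 2149/557], P' = [492/557 1152/557; 1152/557 3594/557]
step 1: x' = [422283/596566, 134691/596566], P' = [330321/596566 616149/596566; 616149/596566 1914909/596566]
step 2: x' = [96867441/168082042, 128974179/168082042], P' = [92331075/168082042 172052055/168082042; 172052055/168082042 536303607/168082042]

step 0: x̄ = F·x = [6, 2]
step 0: P̄ = F·P·Fᵀ + Q = [48 -18; -18 15]
step 0: y = z − H·x̄ = [-15]
step 0: S = H·P̄·Hᵀ + R = [557]
step 0: K = P̄·Hᵀ·S⁻¹ = [162/557; -69/557]
step 0: x' = x̄ + K·y = [912/557, 2149/557]
step 0: P' = (I − K·H)·P̄ = [492/557 1152/557; 1152/557 3594/557]
step 1: x̄ = F·x = [-9183/557, 1824/557]
step 1: P̄ = F·P·Fᵀ + Q = [59181/557 -9864/557; -9864/557 3639/557]
step 1: y = z − H·x̄ = [30487/557]
step 1: S = H·P̄·Hᵀ + R = [596566/557]
step 1: K = P̄·Hᵀ·S⁻¹ = [187407/596566; -33231/596566]
step 1: x' = x̄ + K·y = [422283/596566, 134691/596566]
step 1: P' = (I − K·H)·P̄ = [330321/596566 616149/596566; 616149/596566 1914909/596566]
step 2: x̄ = F·x = [-835461/298283, 422283/298283]
step 2: P̄ = F·P·Fᵀ + Q = [16543725/298283 -2839410/298283; -2839410/298283 1555491/298283]
step 2: y = z − H·x̄ = [3226949/298283]
step 2: S = H·P̄·Hᵀ + R = [168082042/298283]
step 2: K = P̄·Hᵀ·S⁻¹ = [52470585/168082042; -10073721/168082042]
step 2: x' = x̄ + K·y = [96867441/168082042, 128974179/168082042]
step 2: P' = (I − K·H)·P̄ = [92331075/168082042 172052055/168082042; 172052055/168082042 536303607/168082042]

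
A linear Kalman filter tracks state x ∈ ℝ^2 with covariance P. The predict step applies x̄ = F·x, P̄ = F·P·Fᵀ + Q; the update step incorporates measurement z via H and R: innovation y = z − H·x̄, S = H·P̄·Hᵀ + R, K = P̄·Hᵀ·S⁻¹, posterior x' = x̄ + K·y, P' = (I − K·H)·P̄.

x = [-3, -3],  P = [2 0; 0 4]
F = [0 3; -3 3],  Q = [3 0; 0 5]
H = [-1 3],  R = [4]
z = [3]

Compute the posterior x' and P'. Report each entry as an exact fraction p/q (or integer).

x̄ = F·x = [-9, 0]
P̄ = F·P·Fᵀ + Q = [39 36; 36 59]
y = z − H·x̄ = [-6]
S = H·P̄·Hᵀ + R = [358]
K = P̄·Hᵀ·S⁻¹ = [69/358; 141/358]
x' = x̄ + K·y = [-1818/179, -423/179]
P' = (I − K·H)·P̄ = [9201/358 3159/358; 3159/358 1241/358]

x' = [-1818/179, -423/179]
P' = [9201/358 3159/358; 3159/358 1241/358]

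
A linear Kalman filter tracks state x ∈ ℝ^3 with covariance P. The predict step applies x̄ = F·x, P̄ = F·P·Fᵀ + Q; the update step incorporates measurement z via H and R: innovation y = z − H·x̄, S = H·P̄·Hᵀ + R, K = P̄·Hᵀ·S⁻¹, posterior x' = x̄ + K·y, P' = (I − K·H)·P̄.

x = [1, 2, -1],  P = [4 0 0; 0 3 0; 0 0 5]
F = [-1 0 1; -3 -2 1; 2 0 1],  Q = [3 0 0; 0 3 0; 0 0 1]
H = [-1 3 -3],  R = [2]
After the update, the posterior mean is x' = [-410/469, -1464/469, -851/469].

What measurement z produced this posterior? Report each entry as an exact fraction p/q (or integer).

z = [-3]

x̄ = F·x = [-2, -8, 1]
P̄ = F·P·Fᵀ + Q = [12 17 -3; 17 56 -19; -3 -19 22]
S = H·P̄·Hᵀ + R = [938]
K = P̄·Hᵀ·S⁻¹ = [24/469; 104/469; -60/469]
x' − x̄ = [528/469, 2288/469, -1320/469] = K·y
y = (KᵀK)⁻¹·Kᵀ·(x' − x̄) = [22]
z = y + H·x̄ = [22] + [-25] = [-3]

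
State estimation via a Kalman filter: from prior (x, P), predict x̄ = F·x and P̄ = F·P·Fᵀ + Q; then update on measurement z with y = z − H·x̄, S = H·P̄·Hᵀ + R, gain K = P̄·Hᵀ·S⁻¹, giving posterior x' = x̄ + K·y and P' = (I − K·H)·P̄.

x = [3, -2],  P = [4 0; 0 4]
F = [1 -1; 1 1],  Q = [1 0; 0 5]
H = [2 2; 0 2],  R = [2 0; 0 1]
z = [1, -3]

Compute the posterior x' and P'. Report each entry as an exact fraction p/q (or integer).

x̄ = F·x = [5, 1]
P̄ = F·P·Fᵀ + Q = [9 0; 0 13]
y = z − H·x̄ = [-11, -5]
S = H·P̄·Hᵀ + R = [90 52; 52 53]
K = P̄·Hᵀ·S⁻¹ = [477/1033 -468/1033; 13/1033 494/1033]
x' = x̄ + K·y = [2258/1033, -1580/1033]
P' = (I − K·H)·P̄ = [711/1033 -234/1033; -234/1033 247/1033]

x' = [2258/1033, -1580/1033]
P' = [711/1033 -234/1033; -234/1033 247/1033]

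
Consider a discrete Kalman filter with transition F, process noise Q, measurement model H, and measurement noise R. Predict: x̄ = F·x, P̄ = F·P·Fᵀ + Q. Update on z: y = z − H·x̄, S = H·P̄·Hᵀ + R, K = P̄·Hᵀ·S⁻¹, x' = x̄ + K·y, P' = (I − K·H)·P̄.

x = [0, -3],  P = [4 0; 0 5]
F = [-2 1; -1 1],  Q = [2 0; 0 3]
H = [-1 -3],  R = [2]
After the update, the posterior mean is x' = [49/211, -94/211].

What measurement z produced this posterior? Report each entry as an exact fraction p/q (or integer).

x̄ = F·x = [-3, -3]
P̄ = F·P·Fᵀ + Q = [23 13; 13 12]
S = H·P̄·Hᵀ + R = [211]
K = P̄·Hᵀ·S⁻¹ = [-62/211; -49/211]
x' − x̄ = [682/211, 539/211] = K·y
y = (KᵀK)⁻¹·Kᵀ·(x' − x̄) = [-11]
z = y + H·x̄ = [-11] + [12] = [1]

z = [1]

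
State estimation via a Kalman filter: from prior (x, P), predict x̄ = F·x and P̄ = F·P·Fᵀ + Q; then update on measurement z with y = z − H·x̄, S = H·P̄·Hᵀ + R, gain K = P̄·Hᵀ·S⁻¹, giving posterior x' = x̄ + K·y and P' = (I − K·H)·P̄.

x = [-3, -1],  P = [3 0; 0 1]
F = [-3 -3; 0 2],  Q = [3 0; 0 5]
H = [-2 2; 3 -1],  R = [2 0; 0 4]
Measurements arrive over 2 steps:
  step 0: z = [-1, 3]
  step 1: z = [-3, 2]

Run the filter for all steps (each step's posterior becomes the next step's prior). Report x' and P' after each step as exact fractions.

step 0: x̄ = F·x = [12, -2]
step 0: P̄ = F·P·Fᵀ + Q = [39 -6; -6 9]
step 0: y = z − H·x̄ = [27, -35]
step 0: S = H·P̄·Hᵀ + R = [242 -300; -300 400]
step 0: K = P̄·Hᵀ·S⁻¹ = [9/68 1383/3400; 39/68 1233/3400]
step 0: x' = x̄ + K·y = [909/680, 539/680]
step 0: P' = (I − K·H)·P̄ = [2991/3400 3441/3400; 3441/3400 5391/3400]
step 1: x̄ = F·x = [-543/85, 539/340]
step 1: P̄ = F·P·Fᵀ + Q = [18447/425 -6624/425; -6624/425 9641/850]
step 1: y = z − H·x̄ = [-3221/170, 91/4]
step 1: S = H·P̄·Hᵀ + R = [146912/425 -2039/5; -2039/5 999/2]
step 1: K = P̄·Hᵀ·S⁻¹ = [223398/2704687 971862/2704687; 1363454/2704687 798547/2704687]
step 1: x' = x̄ + K·y = [1197897/5409374, -6757549/5409374]
step 1: P' = (I − K·H)·P̄ = [2055423/2704687 2278821/2704687; 2278821/2704687 3642275/2704687]

step 0: x' = [909/680, 539/680], P' = [2991/3400 3441/3400; 3441/3400 5391/3400]
step 1: x' = [1197897/5409374, -6757549/5409374], P' = [2055423/2704687 2278821/2704687; 2278821/2704687 3642275/2704687]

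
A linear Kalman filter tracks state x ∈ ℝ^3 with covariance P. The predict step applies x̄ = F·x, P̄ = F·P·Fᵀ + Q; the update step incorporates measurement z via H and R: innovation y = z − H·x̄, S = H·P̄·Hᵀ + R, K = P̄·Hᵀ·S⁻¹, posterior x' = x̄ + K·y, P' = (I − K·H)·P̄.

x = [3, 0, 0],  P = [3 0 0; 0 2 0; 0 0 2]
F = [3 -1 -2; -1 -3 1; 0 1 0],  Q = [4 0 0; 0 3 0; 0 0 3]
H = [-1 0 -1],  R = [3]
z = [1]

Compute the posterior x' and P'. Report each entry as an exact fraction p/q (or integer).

x̄ = F·x = [9, -3, 0]
P̄ = F·P·Fᵀ + Q = [41 -7 -2; -7 26 -6; -2 -6 5]
y = z − H·x̄ = [10]
S = H·P̄·Hᵀ + R = [45]
K = P̄·Hᵀ·S⁻¹ = [-13/15; 13/45; -1/15]
x' = x̄ + K·y = [1/3, -1/9, -2/3]
P' = (I − K·H)·P̄ = [36/5 64/15 -23/5; 64/15 1001/45 -77/15; -23/5 -77/15 24/5]

x' = [1/3, -1/9, -2/3]
P' = [36/5 64/15 -23/5; 64/15 1001/45 -77/15; -23/5 -77/15 24/5]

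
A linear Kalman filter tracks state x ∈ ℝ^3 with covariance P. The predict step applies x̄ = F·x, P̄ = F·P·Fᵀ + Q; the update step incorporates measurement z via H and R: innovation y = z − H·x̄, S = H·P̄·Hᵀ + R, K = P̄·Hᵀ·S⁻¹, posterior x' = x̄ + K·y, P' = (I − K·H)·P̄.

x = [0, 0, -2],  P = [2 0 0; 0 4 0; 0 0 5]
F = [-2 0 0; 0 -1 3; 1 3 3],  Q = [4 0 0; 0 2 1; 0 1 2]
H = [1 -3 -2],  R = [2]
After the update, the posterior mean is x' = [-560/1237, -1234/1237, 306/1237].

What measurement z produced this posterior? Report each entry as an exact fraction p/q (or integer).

x̄ = F·x = [0, -6, -6]
P̄ = F·P·Fᵀ + Q = [12 0 -4; 0 51 34; -4 34 85]
S = H·P̄·Hᵀ + R = [1237]
K = P̄·Hᵀ·S⁻¹ = [20/1237; -221/1237; -276/1237]
x' − x̄ = [-560/1237, 6188/1237, 7728/1237] = K·y
y = (KᵀK)⁻¹·Kᵀ·(x' − x̄) = [-28]
z = y + H·x̄ = [-28] + [30] = [2]

z = [2]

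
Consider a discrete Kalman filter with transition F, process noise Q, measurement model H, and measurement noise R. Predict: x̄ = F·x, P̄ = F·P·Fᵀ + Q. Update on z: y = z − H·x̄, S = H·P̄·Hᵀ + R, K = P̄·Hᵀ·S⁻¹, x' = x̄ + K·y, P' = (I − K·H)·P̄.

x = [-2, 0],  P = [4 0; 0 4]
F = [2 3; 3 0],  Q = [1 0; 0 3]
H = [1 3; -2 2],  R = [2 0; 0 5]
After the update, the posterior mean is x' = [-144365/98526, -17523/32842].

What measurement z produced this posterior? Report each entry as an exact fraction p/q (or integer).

z = [-3, 2]

x̄ = F·x = [-4, -6]
P̄ = F·P·Fᵀ + Q = [53 24; 24 39]
S = H·P̄·Hᵀ + R = [550 32; 32 181]
K = P̄·Hᵀ·S⁻¹ = [24481/98526 -17950/49263; 8187/32842 1998/16421]
x' − x̄ = [249739/98526, 179529/32842] = K·y
y = (KᵀK)⁻¹·Kᵀ·(x' − x̄) = [19, 6]
z = y + H·x̄ = [19, 6] + [-22, -4] = [-3, 2]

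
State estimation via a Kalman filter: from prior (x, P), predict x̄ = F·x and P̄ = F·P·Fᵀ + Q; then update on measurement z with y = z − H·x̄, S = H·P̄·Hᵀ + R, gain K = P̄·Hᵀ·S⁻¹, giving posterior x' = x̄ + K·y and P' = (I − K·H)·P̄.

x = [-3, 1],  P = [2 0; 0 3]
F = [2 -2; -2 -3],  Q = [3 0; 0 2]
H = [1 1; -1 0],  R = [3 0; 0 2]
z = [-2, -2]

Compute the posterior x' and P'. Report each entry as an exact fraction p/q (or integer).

x' = [15/29, -101/58]
P' = [820/493 -721/493; -721/493 3977/986]

x̄ = F·x = [-8, 3]
P̄ = F·P·Fᵀ + Q = [23 10; 10 37]
y = z − H·x̄ = [3, -10]
S = H·P̄·Hᵀ + R = [83 -33; -33 25]
K = P̄·Hᵀ·S⁻¹ = [33/493 -410/493; 845/986 721/986]
x' = x̄ + K·y = [15/29, -101/58]
P' = (I − K·H)·P̄ = [820/493 -721/493; -721/493 3977/986]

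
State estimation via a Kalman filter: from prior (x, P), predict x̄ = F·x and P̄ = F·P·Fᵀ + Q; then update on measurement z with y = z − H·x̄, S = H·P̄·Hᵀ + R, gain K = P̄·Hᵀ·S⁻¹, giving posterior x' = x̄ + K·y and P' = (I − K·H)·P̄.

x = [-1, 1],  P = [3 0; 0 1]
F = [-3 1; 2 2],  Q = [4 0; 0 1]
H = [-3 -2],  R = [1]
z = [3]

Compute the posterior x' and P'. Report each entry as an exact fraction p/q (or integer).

x̄ = F·x = [4, 0]
P̄ = F·P·Fᵀ + Q = [32 -16; -16 17]
y = z − H·x̄ = [15]
S = H·P̄·Hᵀ + R = [165]
K = P̄·Hᵀ·S⁻¹ = [-64/165; 14/165]
x' = x̄ + K·y = [-20/11, 14/11]
P' = (I − K·H)·P̄ = [1184/165 -1744/165; -1744/165 2609/165]

x' = [-20/11, 14/11]
P' = [1184/165 -1744/165; -1744/165 2609/165]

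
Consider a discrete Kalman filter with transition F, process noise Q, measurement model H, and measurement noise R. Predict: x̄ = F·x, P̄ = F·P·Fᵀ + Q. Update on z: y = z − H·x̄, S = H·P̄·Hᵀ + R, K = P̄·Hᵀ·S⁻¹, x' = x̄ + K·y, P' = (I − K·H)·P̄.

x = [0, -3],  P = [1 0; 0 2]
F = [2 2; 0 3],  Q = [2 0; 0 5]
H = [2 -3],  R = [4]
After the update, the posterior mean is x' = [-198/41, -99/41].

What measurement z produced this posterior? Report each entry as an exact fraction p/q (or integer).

z = [-3]

x̄ = F·x = [-6, -9]
P̄ = F·P·Fᵀ + Q = [14 12; 12 23]
S = H·P̄·Hᵀ + R = [123]
K = P̄·Hᵀ·S⁻¹ = [-8/123; -15/41]
x' − x̄ = [48/41, 270/41] = K·y
y = (KᵀK)⁻¹·Kᵀ·(x' − x̄) = [-18]
z = y + H·x̄ = [-18] + [15] = [-3]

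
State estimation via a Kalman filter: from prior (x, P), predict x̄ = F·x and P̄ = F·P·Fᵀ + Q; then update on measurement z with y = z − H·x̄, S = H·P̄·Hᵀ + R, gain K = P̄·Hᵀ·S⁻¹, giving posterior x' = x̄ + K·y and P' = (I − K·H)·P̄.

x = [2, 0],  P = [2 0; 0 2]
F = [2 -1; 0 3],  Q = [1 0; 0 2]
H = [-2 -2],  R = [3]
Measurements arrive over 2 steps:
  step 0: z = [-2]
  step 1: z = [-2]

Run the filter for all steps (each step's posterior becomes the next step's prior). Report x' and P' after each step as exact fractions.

step 0: x' = [256/79, -168/79], P' = [769/79 -754/79; -754/79 796/79]
step 1: x' = [17780/2097, -15392/2097], P' = [184781/2097 -184616/2097; -184616/2097 185846/2097]

step 0: x̄ = F·x = [4, 0]
step 0: P̄ = F·P·Fᵀ + Q = [11 -6; -6 20]
step 0: y = z − H·x̄ = [6]
step 0: S = H·P̄·Hᵀ + R = [79]
step 0: K = P̄·Hᵀ·S⁻¹ = [-10/79; -28/79]
step 0: x' = x̄ + K·y = [256/79, -168/79]
step 0: P' = (I − K·H)·P̄ = [769/79 -754/79; -754/79 796/79]
step 1: x̄ = F·x = [680/79, -504/79]
step 1: P̄ = F·P·Fᵀ + Q = [6967/79 -6912/79; -6912/79 7322/79]
step 1: y = z − H·x̄ = [194/79]
step 1: S = H·P̄·Hᵀ + R = [2097/79]
step 1: K = P̄·Hᵀ·S⁻¹ = [-110/2097; -820/2097]
step 1: x' = x̄ + K·y = [17780/2097, -15392/2097]
step 1: P' = (I − K·H)·P̄ = [184781/2097 -184616/2097; -184616/2097 185846/2097]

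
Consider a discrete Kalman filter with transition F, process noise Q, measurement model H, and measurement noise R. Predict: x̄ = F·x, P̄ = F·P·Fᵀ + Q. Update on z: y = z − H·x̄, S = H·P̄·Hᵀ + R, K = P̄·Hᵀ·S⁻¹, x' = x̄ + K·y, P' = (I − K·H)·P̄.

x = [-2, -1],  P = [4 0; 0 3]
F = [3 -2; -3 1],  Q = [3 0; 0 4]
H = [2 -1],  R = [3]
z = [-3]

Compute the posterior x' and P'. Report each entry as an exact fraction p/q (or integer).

x̄ = F·x = [-4, 5]
P̄ = F·P·Fᵀ + Q = [51 -42; -42 43]
y = z − H·x̄ = [10]
S = H·P̄·Hᵀ + R = [418]
K = P̄·Hᵀ·S⁻¹ = [72/209; -127/418]
x' = x̄ + K·y = [-116/209, 410/209]
P' = (I − K·H)·P̄ = [291/209 366/209; 366/209 1845/418]

x' = [-116/209, 410/209]
P' = [291/209 366/209; 366/209 1845/418]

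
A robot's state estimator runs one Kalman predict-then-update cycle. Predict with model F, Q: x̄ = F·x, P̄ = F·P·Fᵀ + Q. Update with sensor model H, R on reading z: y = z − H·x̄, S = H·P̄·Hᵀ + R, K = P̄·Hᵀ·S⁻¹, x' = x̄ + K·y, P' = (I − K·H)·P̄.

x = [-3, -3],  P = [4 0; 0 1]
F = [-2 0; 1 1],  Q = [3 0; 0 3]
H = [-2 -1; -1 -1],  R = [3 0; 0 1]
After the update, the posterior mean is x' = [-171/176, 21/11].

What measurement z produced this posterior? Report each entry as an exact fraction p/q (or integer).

z = [3, -3]

x̄ = F·x = [6, -6]
P̄ = F·P·Fᵀ + Q = [19 -8; -8 8]
S = H·P̄·Hᵀ + R = [55 22; 22 12]
K = P̄·Hᵀ·S⁻¹ = [-59/88 5/16; 6/11 -1]
x' − x̄ = [-1227/176, 87/11] = K·y
y = (KᵀK)⁻¹·Kᵀ·(x' − x̄) = [9, -3]
z = y + H·x̄ = [9, -3] + [-6, 0] = [3, -3]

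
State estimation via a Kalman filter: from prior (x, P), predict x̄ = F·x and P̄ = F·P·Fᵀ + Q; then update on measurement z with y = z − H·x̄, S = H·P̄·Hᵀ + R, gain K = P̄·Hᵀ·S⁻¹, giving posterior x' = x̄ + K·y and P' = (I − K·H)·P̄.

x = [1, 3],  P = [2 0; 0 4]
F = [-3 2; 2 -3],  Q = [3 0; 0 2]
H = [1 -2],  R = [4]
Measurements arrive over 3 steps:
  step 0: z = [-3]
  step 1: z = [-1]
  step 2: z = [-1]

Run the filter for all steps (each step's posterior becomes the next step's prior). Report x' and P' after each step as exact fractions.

step 0: x' = [-1073/369, -23/369], P' = [1772/369 668/369; 668/369 590/369]
step 1: x' = [8919/55307, 16721/55307], P' = [351772/55307 131136/55307; 131136/55307 97024/55307]
step 2: x' = [-8280359/9588737, 400905/9588737], P' = [64853660/9588737 24182132/9588737; 24182132/9588737 17336226/9588737]

step 0: x̄ = F·x = [3, -7]
step 0: P̄ = F·P·Fᵀ + Q = [37 -36; -36 46]
step 0: y = z − H·x̄ = [-20]
step 0: S = H·P̄·Hᵀ + R = [369]
step 0: K = P̄·Hᵀ·S⁻¹ = [109/369; -128/369]
step 0: x' = x̄ + K·y = [-1073/369, -23/369]
step 0: P' = (I − K·H)·P̄ = [1772/369 668/369; 668/369 590/369]
step 1: x̄ = F·x = [3173/369, -2077/369]
step 1: P̄ = F·P·Fᵀ + Q = [11399/369 -5488/369; -5488/369 5120/369]
step 1: y = z − H·x̄ = [-7696/369]
step 1: S = H·P̄·Hᵀ + R = [55307/369]
step 1: K = P̄·Hᵀ·S⁻¹ = [22375/55307; -15728/55307]
step 1: x' = x̄ + K·y = [8919/55307, 16721/55307]
step 1: P' = (I − K·H)·P̄ = [351772/55307 131136/55307; 131136/55307 97024/55307]
step 2: x̄ = F·x = [955/7901, -32325/55307]
step 2: P̄ = F·P·Fᵀ + Q = [306619/7901 -141144/7901; -141144/7901 817286/55307]
step 2: y = z − H·x̄ = [-126642/55307]
step 2: S = H·P̄·Hᵀ + R = [9588737/55307]
step 2: K = P̄·Hᵀ·S⁻¹ = [4122349/9588737; -2622580/9588737]
step 2: x' = x̄ + K·y = [-8280359/9588737, 400905/9588737]
step 2: P' = (I − K·H)·P̄ = [64853660/9588737 24182132/9588737; 24182132/9588737 17336226/9588737]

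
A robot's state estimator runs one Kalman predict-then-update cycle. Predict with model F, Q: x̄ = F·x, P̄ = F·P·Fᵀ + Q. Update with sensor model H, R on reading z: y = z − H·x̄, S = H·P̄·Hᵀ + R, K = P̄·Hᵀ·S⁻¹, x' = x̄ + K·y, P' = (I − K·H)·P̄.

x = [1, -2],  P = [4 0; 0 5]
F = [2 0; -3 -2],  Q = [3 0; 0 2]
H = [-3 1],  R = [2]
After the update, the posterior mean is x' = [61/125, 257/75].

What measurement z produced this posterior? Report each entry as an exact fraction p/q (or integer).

x̄ = F·x = [2, 1]
P̄ = F·P·Fᵀ + Q = [19 -24; -24 58]
S = H·P̄·Hᵀ + R = [375]
K = P̄·Hᵀ·S⁻¹ = [-27/125; 26/75]
x' − x̄ = [-189/125, 182/75] = K·y
y = (KᵀK)⁻¹·Kᵀ·(x' − x̄) = [7]
z = y + H·x̄ = [7] + [-5] = [2]

z = [2]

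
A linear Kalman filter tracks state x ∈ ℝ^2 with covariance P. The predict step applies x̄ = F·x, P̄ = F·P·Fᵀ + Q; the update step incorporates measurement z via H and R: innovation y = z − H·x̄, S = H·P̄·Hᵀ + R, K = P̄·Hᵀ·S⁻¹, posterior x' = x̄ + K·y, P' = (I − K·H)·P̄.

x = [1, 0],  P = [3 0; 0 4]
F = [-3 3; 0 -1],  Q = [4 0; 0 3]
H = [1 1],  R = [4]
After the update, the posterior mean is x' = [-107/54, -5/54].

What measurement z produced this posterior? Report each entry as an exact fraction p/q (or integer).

z = [-2]

x̄ = F·x = [-3, 0]
P̄ = F·P·Fᵀ + Q = [67 -12; -12 7]
S = H·P̄·Hᵀ + R = [54]
K = P̄·Hᵀ·S⁻¹ = [55/54; -5/54]
x' − x̄ = [55/54, -5/54] = K·y
y = (KᵀK)⁻¹·Kᵀ·(x' − x̄) = [1]
z = y + H·x̄ = [1] + [-3] = [-2]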